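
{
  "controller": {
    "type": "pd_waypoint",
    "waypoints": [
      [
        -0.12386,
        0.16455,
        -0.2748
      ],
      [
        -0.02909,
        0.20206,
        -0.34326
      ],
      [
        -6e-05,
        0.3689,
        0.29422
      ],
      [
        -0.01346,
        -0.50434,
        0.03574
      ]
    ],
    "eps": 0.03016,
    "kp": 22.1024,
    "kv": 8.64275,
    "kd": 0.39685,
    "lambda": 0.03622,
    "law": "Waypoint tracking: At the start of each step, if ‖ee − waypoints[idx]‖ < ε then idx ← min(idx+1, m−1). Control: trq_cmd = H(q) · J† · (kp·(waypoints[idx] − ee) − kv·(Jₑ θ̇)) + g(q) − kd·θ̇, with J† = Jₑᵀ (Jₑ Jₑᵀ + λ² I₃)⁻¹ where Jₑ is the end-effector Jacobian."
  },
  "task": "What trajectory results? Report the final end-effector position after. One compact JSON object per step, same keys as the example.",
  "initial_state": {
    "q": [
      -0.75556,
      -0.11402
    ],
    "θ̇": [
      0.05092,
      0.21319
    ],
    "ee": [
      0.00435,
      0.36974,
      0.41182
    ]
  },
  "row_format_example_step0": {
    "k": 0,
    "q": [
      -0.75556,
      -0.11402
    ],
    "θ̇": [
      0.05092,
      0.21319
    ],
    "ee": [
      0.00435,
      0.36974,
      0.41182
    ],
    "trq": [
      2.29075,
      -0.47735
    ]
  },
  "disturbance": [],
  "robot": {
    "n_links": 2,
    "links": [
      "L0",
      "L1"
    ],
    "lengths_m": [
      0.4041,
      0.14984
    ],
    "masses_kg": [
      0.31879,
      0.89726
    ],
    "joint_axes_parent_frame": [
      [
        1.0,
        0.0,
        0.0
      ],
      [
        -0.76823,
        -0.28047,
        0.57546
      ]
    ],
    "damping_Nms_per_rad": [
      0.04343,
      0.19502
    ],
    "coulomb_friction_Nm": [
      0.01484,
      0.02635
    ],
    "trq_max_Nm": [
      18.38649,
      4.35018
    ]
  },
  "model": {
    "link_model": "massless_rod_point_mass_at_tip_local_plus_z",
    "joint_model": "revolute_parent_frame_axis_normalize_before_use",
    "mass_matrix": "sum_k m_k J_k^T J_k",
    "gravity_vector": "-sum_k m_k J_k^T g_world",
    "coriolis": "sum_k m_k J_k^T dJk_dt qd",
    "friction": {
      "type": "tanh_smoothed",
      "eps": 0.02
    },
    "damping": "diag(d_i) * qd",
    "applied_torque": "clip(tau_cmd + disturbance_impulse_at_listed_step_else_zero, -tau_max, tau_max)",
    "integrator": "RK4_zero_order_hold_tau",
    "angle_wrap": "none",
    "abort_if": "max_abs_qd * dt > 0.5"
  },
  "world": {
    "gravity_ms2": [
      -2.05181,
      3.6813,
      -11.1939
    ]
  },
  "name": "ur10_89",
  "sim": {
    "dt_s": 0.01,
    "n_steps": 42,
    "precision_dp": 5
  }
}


{"k":1,"q":[-0.75608,-0.11415],"\u03b8\u0307":[-0.13989,-0.15256],"ee":[0.00436,0.36994,0.41164],"trq":[2.70077,-0.3876]}
{"k":2,"q":[-0.75783,-0.11444],"\u03b8\u0307":[-0.21966,0.0331],"ee":[0.00437,0.37063,0.41101],"trq":[3.06117,-0.52283]}
{"k":3,"q":[-0.76062,-0.11463],"\u03b8\u0307":[-0.33136,-0.02161],"ee":[0.00437,0.37177,0.40999],"trq":[3.39487,-0.55243]}
{"k":4,"q":[-0.76434,-0.11452],"\u03b8\u0307":[-0.41898,0.00276],"ee":[0.00437,0.3733,0.40859],"trq":[3.69914,-0.61053]}
{"k":5,"q":[-0.76893,-0.11443],"\u03b8\u0307":[-0.50255,-0.00038],"ee":[0.00437,0.37518,0.40687],"trq":[3.9774,-0.65299]}
{"k":6,"q":[-0.77429,-0.1142],"\u03b8\u0307":[-0.57394,0.0195],"ee":[0.00436,0.37737,0.40484],"trq":[4.23213,-0.70136]}
{"k":7,"q":[-0.78039,-0.1141],"\u03b8\u0307":[-0.63955,0.03098],"ee":[0.00435,0.37984,0.40252],"trq":[4.46485,-0.74288]}
{"k":8,"q":[-0.78711,-0.11393],"\u03b8\u0307":[-0.70011,0.03429],"ee":[0.00435,0.38256,0.39994],"trq":[4.67878,-0.77796]}
{"k":9,"q":[-0.79441,-0.11372],"\u03b8\u0307":[-0.7561,0.03019],"ee":[0.00434,0.38549,0.39713],"trq":[4.87568,-0.80722]}
{"k":10,"q":[-0.80223,-0.11345],"\u03b8\u0307":[-0.80668,0.02672],"ee":[0.00433,0.3886,0.39408],"trq":[5.05704,-0.83428]}
{"k":11,"q":[-0.81051,-0.11313],"\u03b8\u0307":[-0.85019,0.03604],"ee":[0.00432,0.39188,0.39082],"trq":[5.22416,-0.86446]}
{"k":12,"q":[-0.81921,-0.11274],"\u03b8\u0307":[-0.8902,0.04082],"ee":[0.00431,0.3953,0.38737],"trq":[5.37878,-0.89072]}
{"k":13,"q":[-0.82829,-0.11229],"\u03b8\u0307":[-0.92585,0.04821],"ee":[0.00429,0.39884,0.38373],"trq":[5.52194,-0.91623]}
{"k":14,"q":[-0.83771,-0.11178],"\u03b8\u0307":[-0.95819,0.05437],"ee":[0.00427,0.40248,0.37991],"trq":[5.65482,-0.93957]}
{"k":15,"q":[-0.84744,-0.1112],"\u03b8\u0307":[-0.98726,0.06103],"ee":[0.00425,0.40621,0.37593],"trq":[5.77831,-0.96159]}
{"k":16,"q":[-0.85744,-0.11056],"\u03b8\u0307":[-1.01351,0.06723],"ee":[0.00423,0.41,0.3718],"trq":[5.89328,-0.98203]}
{"k":17,"q":[-0.86769,-0.10986],"\u03b8\u0307":[-1.03716,0.07341],"ee":[0.00421,0.41385,0.36752],"trq":[6.00049,-1.00118]}
{"k":18,"q":[-0.87817,-0.1091],"\u03b8\u0307":[-1.05846,0.07934],"ee":[0.00418,0.41774,0.3631],"trq":[6.1006,-1.01908]}
{"k":19,"q":[-0.88885,-0.10827],"\u03b8\u0307":[-1.07762,0.08514],"ee":[0.00415,0.42166,0.35855],"trq":[6.19422,-1.03584]}
{"k":20,"q":[-0.89971,-0.10739],"\u03b8\u0307":[-1.09485,0.09077],"ee":[0.00412,0.4256,0.35387],"trq":[6.28189,-1.05156]}
{"k":21,"q":[-0.91074,-0.10646],"\u03b8\u0307":[-1.1103,0.09628],"ee":[0.00409,0.42956,0.34908],"trq":[6.36408,-1.06631]}
{"k":22,"q":[-0.92191,-0.10547],"\u03b8\u0307":[-1.12413,0.10165],"ee":[0.00406,0.43351,0.34417],"trq":[6.44123,-1.08017]}
{"k":23,"q":[-0.93321,-0.10443],"\u03b8\u0307":[-1.13649,0.10691],"ee":[0.00402,0.43745,0.33916],"trq":[6.51373,-1.09319]}
{"k":24,"q":[-0.94463,-0.10333],"\u03b8\u0307":[-1.1475,0.11207],"ee":[0.00398,0.44138,0.33405],"trq":[6.58191,-1.10545]}
{"k":25,"q":[-0.95615,-0.10219],"\u03b8\u0307":[-1.15727,0.11713],"ee":[0.00394,0.44529,0.32883],"trq":[6.64609,-1.117]}
{"k":26,"q":[-0.96777,-0.10099],"\u03b8\u0307":[-1.1659,0.12211],"ee":[0.0039,0.44916,0.32353],"trq":[6.70654,-1.12787]}
{"k":27,"q":[-0.97946,-0.09974],"\u03b8\u0307":[-1.17348,0.12701],"ee":[0.00386,0.45301,0.31814],"trq":[6.76351,-1.13812]}
{"k":28,"q":[-0.99123,-0.09845],"\u03b8\u0307":[-1.18009,0.13184],"ee":[0.00381,0.45682,0.31267],"trq":[6.81722,-1.14777]}
{"k":29,"q":[-1.00306,-0.09711],"\u03b8\u0307":[-1.18581,0.1366],"ee":[0.00376,0.46058,0.30712],"trq":[6.86787,-1.15687]}
{"k":30,"q":[-1.01494,-0.09572],"\u03b8\u0307":[-1.19071,0.1413],"ee":[0.00371,0.46429,0.30149],"trq":[6.91564,-1.16545]}
{"k":31,"q":[-1.02687,-0.09428],"\u03b8\u0307":[-1.19484,0.14594],"ee":[0.00366,0.46795,0.2958],"trq":[6.96069,-1.17352]}
{"k":32,"q":[-1.03883,-0.0928],"\u03b8\u0307":[-1.19826,0.15053],"ee":[0.00361,0.47156,0.29004],"trq":[7.00316,-1.18112]}
{"k":33,"q":[-1.05083,-0.09127],"\u03b8\u0307":[-1.20102,0.15507],"ee":[0.00355,0.4751,0.28421],"trq":[7.04317,-1.18826]}
{"k":34,"q":[-1.06285,-0.0897],"\u03b8\u0307":[-1.20316,0.15956],"ee":[0.0035,0.47859,0.27833],"trq":[7.08085,-1.19496]}
{"k":35,"q":[-1.07489,-0.08808],"\u03b8\u0307":[-1.20472,0.16401],"ee":[0.00344,0.48201,0.27239],"trq":[7.11629,-1.20125]}
{"k":36,"q":[-1.08694,-0.08642],"\u03b8\u0307":[-1.20573,0.16841],"ee":[0.00338,0.48536,0.26639],"trq":[7.1496,-1.20713]}
{"k":37,"q":[-1.099,-0.08471],"\u03b8\u0307":[-1.20625,0.17277],"ee":[0.00332,0.48864,0.26035],"trq":[7.18084,-1.21261]}
{"k":38,"q":[-1.11106,-0.08296],"\u03b8\u0307":[-1.20628,0.17709],"ee":[0.00325,0.49185,0.25426],"trq":[7.21011,-1.21772]}
{"k":39,"q":[-1.12312,-0.08117],"\u03b8\u0307":[-1.20586,0.18137],"ee":[0.00319,0.49498,0.24813],"trq":[7.23746,-1.22247]}
{"k":40,"q":[-1.13518,-0.07934],"\u03b8\u0307":[-1.20501,0.18561],"ee":[0.00312,0.49804,0.24195],"trq":[7.26297,-1.22685]}
{"k":41,"q":[-1.14722,-0.07746],"\u03b8\u0307":[-1.20377,0.18981],"ee":[0.00305,0.50102,0.23575],"trq":[7.28668,-1.23089]}
{"k":42,"q":[-1.15925,-0.07554],"\u03b8\u0307":[-1.20214,0.19397],"ee":[0.00298,0.50392,0.2295]}
{"summary": "final ee position (m): 0.00298 0.50392 0.22950"}


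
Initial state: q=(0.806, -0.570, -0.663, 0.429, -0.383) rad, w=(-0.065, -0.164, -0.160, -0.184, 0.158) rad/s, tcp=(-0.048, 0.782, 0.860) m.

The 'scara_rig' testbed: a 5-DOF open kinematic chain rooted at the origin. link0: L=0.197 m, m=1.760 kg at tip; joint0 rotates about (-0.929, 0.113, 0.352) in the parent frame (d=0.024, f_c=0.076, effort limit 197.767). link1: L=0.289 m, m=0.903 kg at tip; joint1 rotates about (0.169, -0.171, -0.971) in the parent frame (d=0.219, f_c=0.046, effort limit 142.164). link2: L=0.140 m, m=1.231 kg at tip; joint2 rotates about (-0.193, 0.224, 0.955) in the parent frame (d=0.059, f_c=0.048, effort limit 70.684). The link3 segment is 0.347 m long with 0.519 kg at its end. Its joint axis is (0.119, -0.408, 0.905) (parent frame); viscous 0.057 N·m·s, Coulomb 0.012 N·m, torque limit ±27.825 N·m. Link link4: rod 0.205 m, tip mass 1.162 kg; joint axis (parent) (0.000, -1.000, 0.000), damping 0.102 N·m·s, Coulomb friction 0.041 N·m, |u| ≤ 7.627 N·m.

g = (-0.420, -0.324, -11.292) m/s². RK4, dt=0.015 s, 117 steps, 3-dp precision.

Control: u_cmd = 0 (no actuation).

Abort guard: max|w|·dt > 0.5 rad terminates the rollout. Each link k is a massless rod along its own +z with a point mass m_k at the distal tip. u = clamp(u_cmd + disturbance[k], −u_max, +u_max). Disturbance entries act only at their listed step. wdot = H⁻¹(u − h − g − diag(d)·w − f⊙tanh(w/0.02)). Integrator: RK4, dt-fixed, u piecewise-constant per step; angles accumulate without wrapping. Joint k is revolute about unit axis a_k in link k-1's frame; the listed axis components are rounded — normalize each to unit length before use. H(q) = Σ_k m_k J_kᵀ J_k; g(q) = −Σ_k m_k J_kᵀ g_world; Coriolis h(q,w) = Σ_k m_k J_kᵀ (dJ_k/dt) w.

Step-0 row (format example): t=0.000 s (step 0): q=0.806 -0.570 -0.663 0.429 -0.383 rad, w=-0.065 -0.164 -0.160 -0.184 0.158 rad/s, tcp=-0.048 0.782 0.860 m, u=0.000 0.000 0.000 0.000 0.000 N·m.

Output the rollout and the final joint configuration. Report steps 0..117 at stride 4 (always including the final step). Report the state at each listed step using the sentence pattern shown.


t=0.060 s (step 4): q=0.818 -0.631 -0.736 0.469 -0.442 rad, w=0.508 -1.254 -1.722 1.282 -1.835 rad/s, tcp=-0.051 0.791 0.846 m, u=0.000 0.000 0.000 0.000 0.000 N·m.
t=0.120 s (step 8): q=0.868 -0.704 -0.855 0.558 -0.579 rad, w=1.151 -1.132 -2.170 1.551 -2.560 rad/s, tcp=-0.063 0.822 0.801 m, u=0.000 0.000 0.000 0.000 0.000 N·m.
t=0.180 s (step 12): q=0.957 -0.763 -0.986 0.643 -0.733 rad, w=1.845 -0.828 -2.082 1.185 -2.452 rad/s, tcp=-0.086 0.875 0.720 m, u=0.000 0.000 0.000 0.000 0.000 N·m.
t=0.240 s (step 16): q=1.091 -0.801 -1.092 0.689 -0.855 rad, w=2.616 -0.448 -1.323 0.235 -1.445 rad/s, tcp=-0.120 0.943 0.599 m, u=0.000 0.000 0.000 0.000 0.000 N·m.
t=0.300 s (step 20): q=1.272 -0.820 -1.130 0.655 -0.881 rad, w=3.405 -0.248 0.083 -1.564 0.813 rad/s, tcp=-0.164 1.021 0.432 m, u=0.000 0.000 0.000 0.000 0.000 N·m.
t=0.360 s (step 24): q=1.496 -0.843 -1.087 0.461 -0.718 rad, w=4.035 -0.374 1.439 -5.450 5.050 rad/s, tcp=-0.218 1.095 0.215 m, u=0.000 0.000 0.000 0.000 0.000 N·m.
t=0.420 s (step 28): q=1.760 -0.805 -1.002 -0.119 -0.247 rad, w=4.945 2.586 1.056 -14.078 9.900 rad/s, tcp=-0.282 1.129 -0.061 m, u=0.000 0.000 0.000 0.000 0.000 N·m.
t=0.480 s (step 32): q=2.061 -0.702 -0.866 -0.755 0.114 rad, w=5.035 1.051 4.338 -6.187 0.441 rad/s, tcp=-0.333 1.043 -0.398 m, u=0.000 0.000 0.000 0.000 0.000 N·m.
t=0.540 s (step 36): q=2.366 -0.652 -0.535 -1.044 -0.051 rad, w=5.087 0.257 5.718 -5.240 -3.374 rad/s, tcp=-0.352 0.814 -0.732 m, u=0.000 0.000 0.000 0.000 0.000 N·m.
t=0.600 s (step 40): q=2.685 -0.611 -0.171 -1.508 -0.083 rad, w=4.738 -6.276 0.430 -9.871 2.138 rad/s, tcp=-0.359 0.435 -0.969 m, u=0.000 0.000 0.000 0.000 0.000 N·m.
t=0.660 s (step 44): q=3.034 -0.600 0.150 -2.071 0.034 rad, w=5.478 -6.772 -1.036 -8.410 0.738 rad/s, tcp=-0.351 -0.033 -1.030 m, u=0.000 0.000 0.000 0.000 0.000 N·m.
t=0.720 s (step 48): q=3.442 -0.586 0.259 -2.245 0.031 rad, w=6.466 -6.886 -7.157 0.549 0.094 rad/s, tcp=-0.338 -0.469 -0.910 m, u=0.000 0.000 0.000 0.000 0.000 N·m.
t=0.780 s (step 52): q=3.880 -0.580 0.054 -1.984 0.021 rad, w=6.207 -7.634 -10.350 4.491 -0.305 rad/s, tcp=-0.321 -0.805 -0.670 m, u=0.000 0.000 0.000 0.000 0.000 N·m.
t=0.840 s (step 56): q=4.267 -0.580 -0.137 -1.700 -0.007 rad, w=4.695 -8.624 -8.701 3.532 -0.157 rad/s, tcp=-0.279 -1.017 -0.358 m, u=0.000 0.000 0.000 0.000 0.000 N·m.
t=0.900 s (step 60): q=4.554 -0.598 -0.122 -1.562 0.002 rad, w=3.004 -8.821 -4.368 -0.236 0.597 rad/s, tcp=-0.187 -1.105 -0.022 m, u=0.000 0.000 0.000 0.000 0.000 N·m.
t=0.960 s (step 64): q=4.758 -0.614 0.121 -1.703 0.033 rad, w=2.157 -8.077 -1.194 -6.770 0.783 rad/s, tcp=-0.047 -1.070 0.281 m, u=0.000 0.000 0.000 0.000 0.000 N·m.
t=1.020 s (step 68): q=4.936 -0.599 0.480 -2.232 0.063 rad, w=2.176 -7.486 0.904 -16.018 1.128 rad/s, tcp=0.113 -0.940 0.498 m, u=0.000 0.000 0.000 0.000 0.000 N·m.
t=1.080 s (step 72): q=5.148 -0.489 0.871 -3.078 0.339 rad, w=3.845 1.991 -0.685 -1.029 8.045 rad/s, tcp=0.241 -0.773 0.630 m, u=0.000 0.000 0.000 0.000 0.000 N·m.
t=1.140 s (step 76): q=5.337 -0.483 0.822 -3.178 0.713 rad, w=2.720 0.760 1.091 -1.931 4.520 rad/s, tcp=0.308 -0.603 0.715 m, u=0.000 0.000 0.000 0.000 0.000 N·m.
t=1.200 s (step 80): q=5.469 -0.492 0.895 -3.319 0.956 rad, w=1.877 0.453 2.205 -1.938 3.660 rad/s, tcp=0.339 -0.443 0.760 m, u=0.000 0.000 0.000 0.000 0.000 N·m.
t=1.260 s (step 84): q=5.562 -0.479 1.030 -3.416 1.178 rad, w=1.306 0.401 2.604 -1.214 3.768 rad/s, tcp=0.337 -0.297 0.774 m, u=0.000 0.000 0.000 0.000 0.000 N·m.
t=1.320 s (step 88): q=5.629 -0.440 1.211 -3.469 1.409 rad, w=0.977 0.940 3.449 -0.609 3.905 rad/s, tcp=0.305 -0.169 0.765 m, u=0.000 0.000 0.000 0.000 0.000 N·m.
t=1.380 s (step 92): q=5.681 -0.368 1.446 -3.496 1.642 rad, w=0.770 1.399 4.416 -0.298 3.808 rad/s, tcp=0.244 -0.065 0.740 m, u=0.000 0.000 0.000 0.000 0.000 N·m.
t=1.440 s (step 96): q=5.723 -0.277 1.738 -3.505 1.857 rad, w=0.616 1.583 5.272 -0.012 3.264 rad/s, tcp=0.161 0.011 0.708 m, u=0.000 0.000 0.000 0.000 0.000 N·m.
t=1.500 s (step 100): q=5.755 -0.187 2.074 -3.499 2.021 rad, w=0.478 1.364 5.833 0.227 2.097 rad/s, tcp=0.064 0.062 0.677 m, u=0.000 0.000 0.000 0.000 0.000 N·m.
t=1.560 s (step 104): q=5.781 -0.119 2.432 -3.483 2.097 rad, w=0.402 0.880 6.086 0.199 0.350 rad/s, tcp=-0.040 0.095 0.648 m, u=0.000 0.000 0.000 0.000 0.000 N·m.
t=1.620 s (step 108): q=5.807 -0.080 2.806 -3.490 2.061 rad, w=0.479 0.443 6.428 -0.532 -1.570 rad/s, tcp=-0.151 0.113 0.617 m, u=0.000 0.000 0.000 0.000 0.000 N·m.
t=1.680 s (step 112): q=5.843 -0.060 3.211 -3.558 1.908 rad, w=0.749 0.292 7.109 -1.719 -3.488 rad/s, tcp=-0.270 0.115 0.584 m, u=0.000 0.000 0.000 0.000 0.000 N·m.
t=1.740 s (step 116): q=5.898 -0.041 3.642 -3.664 1.646 rad, w=1.073 0.307 6.768 -1.127 -5.206 rad/s, tcp=-0.394 0.091 0.560 m, u=0.000 0.000 0.000 0.000 0.000 N·m.
t=1.755 s (step 117): q=5.915 -0.037 3.738 -3.674 1.565 rad, w=1.084 0.268 6.085 -0.129 -5.565 rad/s, tcp=-0.425 0.079 0.558 m.
final q (rad): 5.915 -0.037 3.738 -3.674 1.565


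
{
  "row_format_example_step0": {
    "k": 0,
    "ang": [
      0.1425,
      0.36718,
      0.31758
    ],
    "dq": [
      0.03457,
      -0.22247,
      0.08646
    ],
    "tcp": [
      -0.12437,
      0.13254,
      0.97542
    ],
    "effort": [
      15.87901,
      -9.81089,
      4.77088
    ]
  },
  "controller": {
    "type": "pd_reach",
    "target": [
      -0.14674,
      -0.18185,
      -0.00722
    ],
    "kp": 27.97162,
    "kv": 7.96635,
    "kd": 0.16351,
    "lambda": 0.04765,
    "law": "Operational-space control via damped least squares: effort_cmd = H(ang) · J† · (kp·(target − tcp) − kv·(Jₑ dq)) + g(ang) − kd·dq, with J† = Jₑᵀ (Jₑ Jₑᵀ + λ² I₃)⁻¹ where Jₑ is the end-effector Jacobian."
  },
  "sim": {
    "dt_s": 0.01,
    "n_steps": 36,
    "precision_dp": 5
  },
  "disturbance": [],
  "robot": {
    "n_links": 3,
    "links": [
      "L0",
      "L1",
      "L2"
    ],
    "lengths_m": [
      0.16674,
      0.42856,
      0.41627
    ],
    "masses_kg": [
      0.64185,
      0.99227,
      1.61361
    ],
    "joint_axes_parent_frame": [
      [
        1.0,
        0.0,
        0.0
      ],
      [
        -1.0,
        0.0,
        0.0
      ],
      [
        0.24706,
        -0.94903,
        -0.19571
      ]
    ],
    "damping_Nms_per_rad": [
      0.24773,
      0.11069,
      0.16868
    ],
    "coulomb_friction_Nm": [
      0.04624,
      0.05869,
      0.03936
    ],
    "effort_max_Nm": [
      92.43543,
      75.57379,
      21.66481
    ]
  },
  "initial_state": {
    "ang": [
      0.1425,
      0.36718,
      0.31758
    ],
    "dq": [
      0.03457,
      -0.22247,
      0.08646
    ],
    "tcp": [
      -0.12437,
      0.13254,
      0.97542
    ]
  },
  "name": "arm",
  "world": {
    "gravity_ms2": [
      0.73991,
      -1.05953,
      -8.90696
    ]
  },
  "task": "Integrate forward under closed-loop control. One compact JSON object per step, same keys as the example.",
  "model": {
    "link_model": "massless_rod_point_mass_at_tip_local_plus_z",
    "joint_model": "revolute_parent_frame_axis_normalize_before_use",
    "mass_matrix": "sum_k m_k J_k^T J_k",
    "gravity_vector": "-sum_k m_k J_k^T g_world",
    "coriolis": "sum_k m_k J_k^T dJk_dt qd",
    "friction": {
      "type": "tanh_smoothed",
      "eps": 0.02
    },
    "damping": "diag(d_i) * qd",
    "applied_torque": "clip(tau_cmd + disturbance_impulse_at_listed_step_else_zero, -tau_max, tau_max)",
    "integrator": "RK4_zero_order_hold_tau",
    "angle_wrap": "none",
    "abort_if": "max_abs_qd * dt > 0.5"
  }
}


{"k":1,"ang":[0.15107,0.37467,0.31919],"dq":[1.63224,1.66263,0.23521],"tcp":[-0.12498,0.1301,0.97521],"effort":[14.91742,-9.62594,4.27743]}
{"k":2,"ang":[0.17327,0.39814,0.32222],"dq":[2.77784,2.99257,0.3714],"tcp":[-0.12614,0.12717,0.97409],"effort":[13.98322,-9.21327,3.82169]}
{"k":3,"ang":[0.20542,0.43304,0.32654],"dq":[3.62834,3.95838,0.49056],"tcp":[-0.12778,0.1237,0.97219],"effort":[12.98527,-8.6089,3.4007]}
{"k":4,"ang":[0.24506,0.47635,0.33196],"dq":[4.28193,4.68038,0.59244],"tcp":[-0.12984,0.11969,0.96953],"effort":[11.87896,-7.84445,3.01032]}
{"k":5,"ang":[0.29053,0.526,0.33832],"dq":[4.79939,5.23343,0.67833],"tcp":[-0.13226,0.11511,0.96614],"effort":[10.66401,-6.9597,2.64627]}
{"k":6,"ang":[0.34066,0.58055,0.34546],"dq":[5.21809,5.66375,0.75009],"tcp":[-0.13497,0.11001,0.96201],"effort":[9.36894,-5.99997,2.30461]}
{"k":7,"ang":[0.39459,0.63891,0.35326],"dq":[5.56203,6.00106,0.80966],"tcp":[-0.13792,0.1044,0.95713],"effort":[8.0345,-5.00995,1.98189]}
{"k":8,"ang":[0.45165,0.70028,0.36161],"dq":[5.84772,6.26574,0.85884],"tcp":[-0.14106,0.09833,0.9515],"effort":[6.70131,-4.02837,1.67521]}
{"k":9,"ang":[0.51133,0.76398,0.3704],"dq":[6.08732,6.47264,0.89924],"tcp":[-0.14437,0.09184,0.94513],"effort":[5.40305,-3.08517,1.38222]}
{"k":10,"ang":[0.57322,0.82952,0.37956],"dq":[6.29021,6.63308,0.93225],"tcp":[-0.1478,0.08498,0.93802],"effort":[4.16412,-2.20103,1.10098]}
{"k":11,"ang":[0.63698,0.89646,0.38902],"dq":[6.4638,6.75591,0.95904],"tcp":[-0.15134,0.0778,0.9302],"effort":[3.00003,-1.38833,0.82996]}
{"k":12,"ang":[0.70236,0.96448,0.39872],"dq":[6.61407,6.84813,0.98061],"tcp":[-0.15495,0.07036,0.92169],"effort":[1.91905,-0.65285,0.56797]}
{"k":13,"ang":[0.76914,1.03329,0.40861],"dq":[6.74581,6.91529,0.99785],"tcp":[-0.15862,0.06269,0.91253],"effort":[0.92413,0.00456,0.31405]}
{"k":14,"ang":[0.83717,1.10266,0.41866],"dq":[6.86291,6.96186,1.01153],"tcp":[-0.16234,0.05485,0.90273],"effort":[0.01457,0.58649,0.06749]}
{"k":15,"ang":[0.90631,1.17241,0.42882],"dq":[6.96852,6.99142,1.02232],"tcp":[-0.16609,0.04687,0.89235],"effort":[-0.8126,1.09783,-0.17225]}
{"k":16,"ang":[0.97646,1.24239,0.43909],"dq":[7.06519,7.00688,1.03085],"tcp":[-0.16985,0.0388,0.88142],"effort":[-1.56165,1.54485,-0.40557]}
{"k":17,"ang":[1.04754,1.31246,0.44943],"dq":[7.15499,7.0106,1.03769],"tcp":[-0.17363,0.03066,0.87],"effort":[-2.23748,1.93459,-0.63274]}
{"k":18,"ang":[1.11949,1.38252,0.45984],"dq":[7.23959,7.0045,1.04339],"tcp":[-0.17742,0.02249,0.85812],"effort":[-2.84516,2.27443,-0.85394]}
{"k":19,"ang":[1.19227,1.45248,0.47029],"dq":[7.32029,6.99016,1.04846],"tcp":[-0.1812,0.01432,0.84584],"effort":[-3.38966,2.57175,-1.06929]}
{"k":20,"ang":[1.26584,1.52226,0.4808],"dq":[7.39811,6.96885,1.05339],"tcp":[-0.18499,0.00618,0.83321],"effort":[-3.87572,2.83378,-1.27883]}
{"k":21,"ang":[1.34019,1.5918,0.49136],"dq":[7.47378,6.9416,1.05867],"tcp":[-0.18878,-0.00192,0.82027],"effort":[-4.30769,3.06737,-1.48256]}
{"k":22,"ang":[1.41528,1.66105,0.50197],"dq":[7.54779,6.90922,1.06476],"tcp":[-0.19256,-0.00994,0.80709],"effort":[-4.68958,3.27897,-1.68043]}
{"k":23,"ang":[1.49111,1.72994,0.51265],"dq":[7.62037,6.87231,1.07215],"tcp":[-0.19636,-0.01788,0.7937],"effort":[-5.02501,3.47451,-1.87239]}
{"k":24,"ang":[1.56766,1.79846,0.52341],"dq":[7.69147,6.83127,1.08133],"tcp":[-0.20016,-0.02571,0.78017],"effort":[-5.31722,3.65936,-2.05833]}
{"k":25,"ang":[1.64491,1.86654,0.53428],"dq":[7.76077,6.78633,1.09276],"tcp":[-0.20397,-0.03341,0.76654],"effort":[-5.56913,3.83832,-2.23813]}
{"k":26,"ang":[1.72286,1.93416,0.54527],"dq":[7.82763,6.73748,1.10696],"tcp":[-0.20781,-0.04099,0.75286],"effort":[-5.78334,4.0155,-2.41165]}
{"k":27,"ang":[1.80145,2.00128,0.55642],"dq":[7.89107,6.68447,1.12442],"tcp":[-0.21168,-0.04842,0.73918],"effort":[-5.96219,4.19437,-2.57874]}
{"k":28,"ang":[1.88066,2.06784,0.56776],"dq":[7.94967,6.62684,1.14566],"tcp":[-0.21559,-0.05569,0.72555],"effort":[-6.10773,4.37765,-2.7392]}
{"k":29,"ang":[1.96044,2.13381,0.57933],"dq":[8.00158,6.56378,1.1712],"tcp":[-0.21956,-0.06281,0.71202],"effort":[-6.22182,4.56726,-2.89282]}
{"k":30,"ang":[2.04069,2.19912,0.59119],"dq":[8.0444,6.49419,1.20152],"tcp":[-0.2236,-0.06974,0.69863],"effort":[-6.30609,4.76425,-3.03939]}
{"k":31,"ang":[2.12131,2.26369,0.60337],"dq":[8.07515,6.41657,1.23709],"tcp":[-0.22771,-0.07651,0.68543],"effort":[-6.36195,4.96868,-3.17866]}
{"k":32,"ang":[2.20218,2.32745,0.61593],"dq":[8.09022,6.32904,1.27829],"tcp":[-0.23193,-0.08308,0.67245],"effort":[-6.39058,5.17949,-3.31036]}
{"k":33,"ang":[2.28311,2.39028,0.62893],"dq":[8.08534,6.22927,1.32539],"tcp":[-0.23625,-0.08947,0.65973],"effort":[-6.39291,5.39429,-3.43424]}
{"k":34,"ang":[2.36387,2.45205,0.64244],"dq":[8.05569,6.11457,1.3785],"tcp":[-0.24071,-0.09565,0.64731],"effort":[-6.36957,5.60918,-3.55002]}
{"k":35,"ang":[2.4442,2.51258,0.6565],"dq":[7.996,5.98192,1.43746],"tcp":[-0.2453,-0.10163,0.63522],"effort":[-6.32083,5.81854,-3.65747]}
{"k":36,"ang":[2.52377,2.57169,0.67118],"dq":[7.90083,5.82816,1.50178],"tcp":[-0.25006,-0.10741,0.62347]}


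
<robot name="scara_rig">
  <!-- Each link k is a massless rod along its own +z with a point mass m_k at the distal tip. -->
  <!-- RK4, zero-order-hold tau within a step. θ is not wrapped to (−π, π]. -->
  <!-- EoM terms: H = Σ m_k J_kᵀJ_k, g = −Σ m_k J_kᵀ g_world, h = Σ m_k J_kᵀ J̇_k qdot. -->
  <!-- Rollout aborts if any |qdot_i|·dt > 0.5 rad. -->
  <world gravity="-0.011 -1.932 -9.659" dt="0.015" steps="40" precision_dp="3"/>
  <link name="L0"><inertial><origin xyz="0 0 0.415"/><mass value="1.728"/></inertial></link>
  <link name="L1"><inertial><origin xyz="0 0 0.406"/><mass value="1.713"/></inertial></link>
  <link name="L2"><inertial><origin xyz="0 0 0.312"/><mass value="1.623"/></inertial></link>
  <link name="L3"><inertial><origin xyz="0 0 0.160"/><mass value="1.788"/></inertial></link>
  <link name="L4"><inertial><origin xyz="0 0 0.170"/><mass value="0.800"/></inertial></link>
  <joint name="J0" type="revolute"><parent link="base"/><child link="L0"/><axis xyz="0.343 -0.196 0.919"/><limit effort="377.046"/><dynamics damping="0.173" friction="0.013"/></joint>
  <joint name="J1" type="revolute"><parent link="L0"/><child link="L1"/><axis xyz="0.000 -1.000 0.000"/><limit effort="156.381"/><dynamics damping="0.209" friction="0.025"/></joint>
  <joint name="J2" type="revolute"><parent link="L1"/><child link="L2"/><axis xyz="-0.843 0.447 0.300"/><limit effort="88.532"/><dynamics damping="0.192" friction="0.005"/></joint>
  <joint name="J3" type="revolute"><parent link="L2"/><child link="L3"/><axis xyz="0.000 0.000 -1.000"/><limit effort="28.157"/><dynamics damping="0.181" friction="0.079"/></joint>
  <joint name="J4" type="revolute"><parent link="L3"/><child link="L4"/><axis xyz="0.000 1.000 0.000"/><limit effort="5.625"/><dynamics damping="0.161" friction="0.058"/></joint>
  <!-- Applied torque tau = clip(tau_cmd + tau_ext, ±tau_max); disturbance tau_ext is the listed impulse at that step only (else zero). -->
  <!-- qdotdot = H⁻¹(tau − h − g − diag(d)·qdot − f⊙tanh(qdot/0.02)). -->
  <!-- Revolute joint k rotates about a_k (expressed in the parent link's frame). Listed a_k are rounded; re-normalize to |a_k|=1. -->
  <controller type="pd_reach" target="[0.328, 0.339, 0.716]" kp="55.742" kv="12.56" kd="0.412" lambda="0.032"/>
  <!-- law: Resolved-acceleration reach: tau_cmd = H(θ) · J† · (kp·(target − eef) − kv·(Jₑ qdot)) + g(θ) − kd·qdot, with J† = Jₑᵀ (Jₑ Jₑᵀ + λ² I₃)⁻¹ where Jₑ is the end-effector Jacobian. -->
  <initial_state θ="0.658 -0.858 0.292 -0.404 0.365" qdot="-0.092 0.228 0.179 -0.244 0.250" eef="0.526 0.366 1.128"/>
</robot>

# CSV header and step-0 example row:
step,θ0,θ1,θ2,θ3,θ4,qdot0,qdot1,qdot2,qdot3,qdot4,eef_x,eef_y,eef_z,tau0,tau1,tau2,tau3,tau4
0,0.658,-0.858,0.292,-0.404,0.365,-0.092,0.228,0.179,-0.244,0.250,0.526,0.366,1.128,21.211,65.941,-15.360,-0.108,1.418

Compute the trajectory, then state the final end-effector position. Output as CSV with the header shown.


step,θ0,θ1,θ2,θ3,θ4,qdot0,qdot1,qdot2,qdot3,qdot4,eef_x,eef_y,eef_z,tau0,tau1,tau2,tau3,tau4
1,0.663,-0.856,0.287,-0.397,0.397,0.748,0.079,-0.787,0.374,3.883,0.524,0.366,1.127,18.231,58.255,-12.286,-0.370,-0.395
2,0.677,-0.854,0.273,-0.396,0.464,1.074,0.098,-1.170,0.283,5.033,0.519,0.365,1.124,13.585,44.746,-8.053,-0.316,-0.777
3,0.693,-0.852,0.255,-0.393,0.540,1.129,0.176,-1.235,0.153,5.165,0.513,0.362,1.121,9.481,31.707,-4.119,-0.238,-0.674
4,0.710,-0.849,0.237,-0.390,0.616,1.086,0.248,-1.154,0.269,4.937,0.507,0.358,1.119,6.530,21.479,-0.956,-0.272,-0.470
5,0.725,-0.845,0.220,-0.387,0.688,1.007,0.292,-1.026,0.231,4.636,0.500,0.354,1.117,4.200,13.794,1.177,-0.235,-0.305
6,0.740,-0.841,0.206,-0.383,0.755,0.931,0.304,-0.888,0.245,4.345,0.493,0.349,1.115,2.547,8.375,2.635,-0.225,-0.203
7,0.753,-0.836,0.194,-0.380,0.818,0.863,0.290,-0.756,0.243,4.091,0.485,0.345,1.113,1.341,4.637,3.556,-0.211,-0.162
8,0.766,-0.832,0.183,-0.376,0.878,0.806,0.255,-0.634,0.243,3.872,0.478,0.341,1.110,0.488,2.178,4.098,-0.202,-0.165
9,0.777,-0.829,0.175,-0.372,0.934,0.757,0.206,-0.525,0.241,3.683,0.471,0.337,1.107,-0.095,0.677,4.366,-0.195,-0.199
10,0.788,-0.826,0.168,-0.369,0.988,0.713,0.148,-0.426,0.237,3.517,0.465,0.334,1.104,-0.467,-0.099,4.436,-0.191,-0.252
11,0.799,-0.824,0.162,-0.365,1.040,0.674,0.084,-0.337,0.232,3.367,0.458,0.332,1.099,-0.670,-0.324,4.364,-0.190,-0.317
12,0.809,-0.823,0.158,-0.362,1.089,0.635,0.019,-0.256,0.226,3.229,0.452,0.330,1.095,-0.739,-0.129,4.189,-0.191,-0.387
13,0.818,-0.824,0.154,-0.359,1.137,0.594,-0.045,-0.180,0.217,3.102,0.446,0.329,1.089,-0.697,0.387,3.941,-0.194,-0.456
14,0.826,-0.825,0.152,-0.356,1.182,0.551,-0.107,-0.109,0.207,2.982,0.441,0.329,1.083,-0.565,1.145,3.643,-0.198,-0.523
15,0.834,-0.827,0.151,-0.353,1.226,0.508,-0.165,-0.044,0.197,2.866,0.436,0.329,1.076,-0.363,2.087,3.312,-0.205,-0.585
16,0.842,-0.830,0.151,-0.350,1.268,0.465,-0.220,0.015,0.186,2.756,0.431,0.330,1.069,-0.103,3.164,2.959,-0.213,-0.640
17,0.848,-0.833,0.151,-0.347,1.309,0.422,-0.271,0.070,0.175,2.649,0.427,0.331,1.062,0.200,4.338,2.594,-0.222,-0.687
18,0.854,-0.838,0.153,-0.344,1.348,0.378,-0.317,0.122,0.164,2.546,0.423,0.333,1.054,0.538,5.579,2.221,-0.232,-0.727
19,0.860,-0.843,0.155,-0.342,1.385,0.334,-0.358,0.171,0.153,2.446,0.419,0.335,1.045,0.902,6.864,1.847,-0.242,-0.760
20,0.864,-0.848,0.158,-0.340,1.421,0.290,-0.394,0.217,0.143,2.349,0.415,0.338,1.037,1.284,8.170,1.474,-0.253,-0.785
21,0.868,-0.855,0.161,-0.338,1.455,0.246,-0.424,0.261,0.132,2.256,0.412,0.341,1.028,1.677,9.481,1.106,-0.264,-0.803
22,0.872,-0.861,0.166,-0.336,1.489,0.203,-0.449,0.302,0.123,2.166,0.409,0.344,1.019,2.076,10.782,0.746,-0.275,-0.815
23,0.875,-0.868,0.170,-0.334,1.520,0.162,-0.470,0.342,0.113,2.079,0.406,0.347,1.010,2.475,12.061,0.394,-0.286,-0.820
24,0.877,-0.875,0.176,-0.332,1.551,0.122,-0.486,0.379,0.105,1.996,0.403,0.350,1.001,2.870,13.307,0.052,-0.296,-0.820
25,0.878,-0.883,0.182,-0.331,1.580,0.084,-0.499,0.413,0.096,1.917,0.401,0.354,0.991,3.257,14.512,-0.279,-0.305,-0.815
26,0.879,-0.890,0.188,-0.329,1.609,0.049,-0.507,0.446,0.089,1.841,0.398,0.357,0.982,3.633,15.670,-0.597,-0.314,-0.806
27,0.880,-0.898,0.195,-0.328,1.636,0.016,-0.512,0.475,0.081,1.769,0.396,0.361,0.973,3.996,16.776,-0.902,-0.323,-0.794
28,0.880,-0.906,0.202,-0.327,1.662,-0.013,-0.515,0.501,0.076,1.700,0.394,0.365,0.963,4.341,17.824,-1.193,-0.330,-0.778
29,0.879,-0.913,0.210,-0.326,1.687,-0.037,-0.516,0.522,0.071,1.635,0.392,0.368,0.954,4.668,18.811,-1.469,-0.337,-0.760
30,0.879,-0.921,0.218,-0.325,1.711,-0.060,-0.514,0.541,0.065,1.574,0.390,0.372,0.945,4.976,19.737,-1.731,-0.343,-0.739
31,0.878,-0.929,0.226,-0.324,1.734,-0.081,-0.510,0.558,0.059,1.516,0.388,0.375,0.936,5.266,20.602,-1.979,-0.348,-0.717
32,0.876,-0.936,0.235,-0.323,1.756,-0.100,-0.504,0.573,0.052,1.462,0.387,0.379,0.927,5.539,21.407,-2.211,-0.352,-0.694
33,0.875,-0.944,0.243,-0.322,1.778,-0.118,-0.495,0.586,0.047,1.411,0.385,0.382,0.918,5.795,22.152,-2.427,-0.355,-0.669
34,0.873,-0.951,0.252,-0.322,1.799,-0.134,-0.485,0.596,0.041,1.363,0.383,0.385,0.910,6.035,22.839,-2.628,-0.358,-0.643
35,0.871,-0.958,0.261,-0.321,1.819,-0.148,-0.474,0.605,0.037,1.318,0.382,0.388,0.901,6.260,23.469,-2.812,-0.361,-0.617
36,0.869,-0.965,0.270,-0.321,1.838,-0.160,-0.462,0.611,0.033,1.276,0.380,0.391,0.893,6.470,24.043,-2.981,-0.363,-0.591
37,0.866,-0.972,0.279,-0.320,1.857,-0.171,-0.448,0.616,0.030,1.236,0.379,0.393,0.885,6.665,24.565,-3.135,-0.366,-0.564
38,0.863,-0.979,0.289,-0.320,1.875,-0.181,-0.434,0.619,0.027,1.199,0.377,0.396,0.877,6.847,25.036,-3.275,-0.368,-0.537
39,0.861,-0.985,0.298,-0.319,1.893,-0.189,-0.419,0.621,0.025,1.164,0.376,0.398,0.869,7.014,25.459,-3.402,-0.370,-0.510
40,0.858,-0.991,0.307,-0.319,1.910,-0.197,-0.403,0.621,0.023,1.131,0.374,0.400,0.862,,,,,
# final eef position (m): 0.374 0.400 0.862


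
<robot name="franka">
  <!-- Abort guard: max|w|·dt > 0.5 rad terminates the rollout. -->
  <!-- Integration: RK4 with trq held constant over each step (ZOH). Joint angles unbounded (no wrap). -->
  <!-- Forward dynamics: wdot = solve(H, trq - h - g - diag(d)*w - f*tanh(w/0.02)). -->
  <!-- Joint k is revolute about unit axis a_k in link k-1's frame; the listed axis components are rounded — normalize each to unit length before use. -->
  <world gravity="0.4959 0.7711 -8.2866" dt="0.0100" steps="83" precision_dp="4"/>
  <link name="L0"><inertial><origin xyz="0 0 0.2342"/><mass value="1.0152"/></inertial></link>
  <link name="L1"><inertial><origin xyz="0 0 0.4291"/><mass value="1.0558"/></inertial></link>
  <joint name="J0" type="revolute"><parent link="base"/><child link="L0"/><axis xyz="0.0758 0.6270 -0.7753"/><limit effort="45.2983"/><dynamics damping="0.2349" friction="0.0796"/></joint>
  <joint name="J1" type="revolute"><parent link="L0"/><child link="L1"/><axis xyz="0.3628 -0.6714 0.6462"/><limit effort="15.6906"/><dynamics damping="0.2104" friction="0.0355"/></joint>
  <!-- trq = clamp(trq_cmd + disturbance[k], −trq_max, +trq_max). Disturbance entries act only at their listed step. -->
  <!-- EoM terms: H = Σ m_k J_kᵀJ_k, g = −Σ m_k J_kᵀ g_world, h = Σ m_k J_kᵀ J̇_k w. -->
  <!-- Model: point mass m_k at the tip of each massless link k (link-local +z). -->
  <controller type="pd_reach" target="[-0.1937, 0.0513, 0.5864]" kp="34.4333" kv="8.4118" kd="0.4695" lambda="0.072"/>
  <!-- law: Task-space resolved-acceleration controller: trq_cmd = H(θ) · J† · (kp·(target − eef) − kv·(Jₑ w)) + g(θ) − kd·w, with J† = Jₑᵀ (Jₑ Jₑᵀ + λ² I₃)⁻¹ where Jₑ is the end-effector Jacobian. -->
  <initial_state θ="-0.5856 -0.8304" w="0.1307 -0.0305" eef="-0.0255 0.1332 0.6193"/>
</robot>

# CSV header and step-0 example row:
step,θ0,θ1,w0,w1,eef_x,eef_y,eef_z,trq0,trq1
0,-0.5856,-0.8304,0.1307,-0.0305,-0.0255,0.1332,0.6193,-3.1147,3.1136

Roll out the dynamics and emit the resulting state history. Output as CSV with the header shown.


step,θ0,θ1,w0,w1,eef_x,eef_y,eef_z,trq0,trq1
1,-0.5847,-0.8303,0.0486,0.0513,-0.0251,0.1332,0.6193,-2.7910,2.9001
2,-0.5846,-0.8294,-0.0253,0.1221,-0.0253,0.1331,0.6194,-2.4914,2.7046
3,-0.5851,-0.8278,-0.0813,0.1984,-0.0260,0.1329,0.6195,-2.2226,2.5171
4,-0.5862,-0.8255,-0.1359,0.2593,-0.0273,0.1327,0.6196,-1.9680,2.3468
5,-0.5878,-0.8227,-0.1878,0.3081,-0.0289,0.1325,0.6198,-1.7276,2.1910
6,-0.5899,-0.8194,-0.2360,0.3480,-0.0309,0.1322,0.6200,-1.5011,2.0475
7,-0.5925,-0.8158,-0.2800,0.3808,-0.0333,0.1319,0.6202,-1.2882,1.9148
8,-0.5955,-0.8118,-0.3197,0.4080,-0.0360,0.1316,0.6204,-1.0885,1.7917
9,-0.5989,-0.8076,-0.3551,0.4306,-0.0389,0.1312,0.6206,-0.9012,1.6772
10,-0.6026,-0.8032,-0.3862,0.4494,-0.0421,0.1308,0.6207,-0.7259,1.5705
11,-0.6066,-0.7987,-0.4133,0.4648,-0.0454,0.1304,0.6209,-0.5619,1.4710
12,-0.6109,-0.7940,-0.4366,0.4773,-0.0489,0.1299,0.6211,-0.4085,1.3782
13,-0.6153,-0.7891,-0.4563,0.4873,-0.0525,0.1294,0.6212,-0.2652,1.2917
14,-0.6200,-0.7842,-0.4727,0.4951,-0.0563,0.1288,0.6213,-0.1314,1.2109
15,-0.6248,-0.7792,-0.4860,0.5009,-0.0601,0.1283,0.6214,-0.0066,1.1355
16,-0.6297,-0.7742,-0.4966,0.5049,-0.0640,0.1277,0.6215,0.1098,1.0651
17,-0.6347,-0.7692,-0.5045,0.5073,-0.0680,0.1270,0.6215,0.2183,0.9995
18,-0.6397,-0.7641,-0.5101,0.5083,-0.0720,0.1264,0.6215,0.3193,0.9383
19,-0.6449,-0.7590,-0.5134,0.5080,-0.0760,0.1257,0.6215,0.4132,0.8813
20,-0.6500,-0.7539,-0.5149,0.5066,-0.0800,0.1249,0.6215,0.5005,0.8282
21,-0.6552,-0.7489,-0.5145,0.5042,-0.0840,0.1242,0.6214,0.5816,0.7787
22,-0.6603,-0.7438,-0.5124,0.5008,-0.0879,0.1234,0.6214,0.6569,0.7328
23,-0.6654,-0.7389,-0.5089,0.4966,-0.0919,0.1226,0.6213,0.7266,0.6900
24,-0.6705,-0.7339,-0.5041,0.4918,-0.0958,0.1218,0.6211,0.7911,0.6504
25,-0.6755,-0.7290,-0.4981,0.4862,-0.0996,0.1210,0.6210,0.8507,0.6135
26,-0.6804,-0.7242,-0.4911,0.4802,-0.1034,0.1201,0.6209,0.9058,0.5794
27,-0.6853,-0.7194,-0.4831,0.4736,-0.1071,0.1193,0.6207,0.9566,0.5478
28,-0.6901,-0.7147,-0.4743,0.4667,-0.1108,0.1184,0.6205,1.0033,0.5186
29,-0.6948,-0.7101,-0.4648,0.4593,-0.1144,0.1175,0.6203,1.0463,0.4916
30,-0.6994,-0.7055,-0.4546,0.4517,-0.1179,0.1166,0.6201,1.0857,0.4667
31,-0.7039,-0.7011,-0.4439,0.4439,-0.1213,0.1157,0.6199,1.1218,0.4438
32,-0.7082,-0.6967,-0.4328,0.4358,-0.1247,0.1148,0.6196,1.1548,0.4227
33,-0.7125,-0.6924,-0.4213,0.4275,-0.1280,0.1139,0.6194,1.1848,0.4033
34,-0.7167,-0.6881,-0.4094,0.4192,-0.1311,0.1130,0.6192,1.2122,0.3856
35,-0.7207,-0.6840,-0.3973,0.4107,-0.1342,0.1121,0.6189,1.2370,0.3693
36,-0.7246,-0.6799,-0.3851,0.4022,-0.1372,0.1112,0.6187,1.2594,0.3545
37,-0.7284,-0.6759,-0.3727,0.3936,-0.1401,0.1103,0.6184,1.2796,0.3410
38,-0.7321,-0.6720,-0.3602,0.3851,-0.1430,0.1094,0.6181,1.2978,0.3287
39,-0.7356,-0.6682,-0.3477,0.3765,-0.1457,0.1085,0.6179,1.3140,0.3176
40,-0.7390,-0.6645,-0.3352,0.3680,-0.1483,0.1077,0.6176,1.3285,0.3075
41,-0.7423,-0.6609,-0.3227,0.3596,-0.1509,0.1068,0.6174,1.3412,0.2984
42,-0.7455,-0.6573,-0.3103,0.3512,-0.1534,0.1060,0.6171,1.3525,0.2903
43,-0.7485,-0.6538,-0.2980,0.3429,-0.1557,0.1051,0.6169,1.3623,0.2830
44,-0.7514,-0.6505,-0.2858,0.3347,-0.1580,0.1043,0.6166,1.3709,0.2765
45,-0.7542,-0.6471,-0.2738,0.3266,-0.1602,0.1035,0.6164,1.3782,0.2708
46,-0.7569,-0.6439,-0.2620,0.3187,-0.1624,0.1027,0.6161,1.3844,0.2657
47,-0.7595,-0.6408,-0.2504,0.3109,-0.1644,0.1019,0.6159,1.3895,0.2612
48,-0.7619,-0.6377,-0.2389,0.3032,-0.1664,0.1012,0.6157,1.3937,0.2574
49,-0.7642,-0.6347,-0.2277,0.2956,-0.1683,0.1004,0.6154,1.3971,0.2540
50,-0.7665,-0.6318,-0.2168,0.2882,-0.1701,0.0997,0.6152,1.3996,0.2512
51,-0.7686,-0.6289,-0.2061,0.2810,-0.1718,0.0990,0.6150,1.4015,0.2488
52,-0.7706,-0.6262,-0.1956,0.2739,-0.1735,0.0983,0.6148,1.4026,0.2468
53,-0.7725,-0.6235,-0.1855,0.2670,-0.1751,0.0976,0.6146,1.4032,0.2452
54,-0.7743,-0.6208,-0.1756,0.2602,-0.1767,0.0969,0.6144,1.4032,0.2439
55,-0.7760,-0.6183,-0.1659,0.2536,-0.1781,0.0963,0.6142,1.4027,0.2430
56,-0.7776,-0.6158,-0.1566,0.2472,-0.1795,0.0957,0.6141,1.4018,0.2423
57,-0.7791,-0.6133,-0.1475,0.2410,-0.1809,0.0951,0.6139,1.4004,0.2419
58,-0.7806,-0.6109,-0.1387,0.2349,-0.1822,0.0945,0.6137,1.3987,0.2417
59,-0.7819,-0.6086,-0.1302,0.2290,-0.1834,0.0939,0.6136,1.3967,0.2417
60,-0.7832,-0.6064,-0.1220,0.2232,-0.1846,0.0933,0.6135,1.3944,0.2418
61,-0.7844,-0.6042,-0.1140,0.2176,-0.1857,0.0928,0.6133,1.3919,0.2422
62,-0.7855,-0.6020,-0.1064,0.2122,-0.1867,0.0922,0.6132,1.3891,0.2427
63,-0.7865,-0.5999,-0.0990,0.2069,-0.1878,0.0917,0.6131,1.3862,0.2433
64,-0.7874,-0.5979,-0.0918,0.2018,-0.1887,0.0912,0.6130,1.3831,0.2440
65,-0.7883,-0.5959,-0.0850,0.1969,-0.1896,0.0907,0.6129,1.3798,0.2448
66,-0.7891,-0.5939,-0.0784,0.1921,-0.1905,0.0903,0.6128,1.3764,0.2457
67,-0.7899,-0.5920,-0.0721,0.1874,-0.1914,0.0898,0.6127,1.3730,0.2466
68,-0.7906,-0.5902,-0.0660,0.1829,-0.1921,0.0894,0.6126,1.3694,0.2476
69,-0.7912,-0.5884,-0.0602,0.1786,-0.1929,0.0889,0.6125,1.3659,0.2487
70,-0.7918,-0.5866,-0.0546,0.1743,-0.1936,0.0885,0.6124,1.3623,0.2498
71,-0.7923,-0.5849,-0.0493,0.1702,-0.1943,0.0881,0.6124,1.3587,0.2510
72,-0.7928,-0.5832,-0.0443,0.1661,-0.1949,0.0877,0.6123,1.3551,0.2521
73,-0.7932,-0.5816,-0.0396,0.1621,-0.1955,0.0874,0.6123,1.3517,0.2534
74,-0.7936,-0.5800,-0.0352,0.1580,-0.1961,0.0870,0.6122,1.3484,0.2546
75,-0.7939,-0.5784,-0.0312,0.1540,-0.1967,0.0866,0.6122,1.3453,0.2559
76,-0.7942,-0.5769,-0.0275,0.1499,-0.1972,0.0863,0.6121,1.3424,0.2573
77,-0.7945,-0.5754,-0.0242,0.1456,-0.1977,0.0860,0.6121,1.3399,0.2587
78,-0.7947,-0.5740,-0.0214,0.1413,-0.1982,0.0857,0.6120,1.3377,0.2602
79,-0.7949,-0.5726,-0.0189,0.1369,-0.1986,0.0854,0.6120,1.3359,0.2616
80,-0.7951,-0.5712,-0.0168,0.1324,-0.1990,0.0851,0.6120,1.3345,0.2631
81,-0.7952,-0.5699,-0.0149,0.1280,-0.1994,0.0848,0.6120,1.3334,0.2645
82,-0.7954,-0.5687,-0.0133,0.1236,-0.1998,0.0845,0.6119,1.3325,0.2658
83,-0.7955,-0.5675,-0.0119,0.1193,-0.2002,0.0842,0.6119,,


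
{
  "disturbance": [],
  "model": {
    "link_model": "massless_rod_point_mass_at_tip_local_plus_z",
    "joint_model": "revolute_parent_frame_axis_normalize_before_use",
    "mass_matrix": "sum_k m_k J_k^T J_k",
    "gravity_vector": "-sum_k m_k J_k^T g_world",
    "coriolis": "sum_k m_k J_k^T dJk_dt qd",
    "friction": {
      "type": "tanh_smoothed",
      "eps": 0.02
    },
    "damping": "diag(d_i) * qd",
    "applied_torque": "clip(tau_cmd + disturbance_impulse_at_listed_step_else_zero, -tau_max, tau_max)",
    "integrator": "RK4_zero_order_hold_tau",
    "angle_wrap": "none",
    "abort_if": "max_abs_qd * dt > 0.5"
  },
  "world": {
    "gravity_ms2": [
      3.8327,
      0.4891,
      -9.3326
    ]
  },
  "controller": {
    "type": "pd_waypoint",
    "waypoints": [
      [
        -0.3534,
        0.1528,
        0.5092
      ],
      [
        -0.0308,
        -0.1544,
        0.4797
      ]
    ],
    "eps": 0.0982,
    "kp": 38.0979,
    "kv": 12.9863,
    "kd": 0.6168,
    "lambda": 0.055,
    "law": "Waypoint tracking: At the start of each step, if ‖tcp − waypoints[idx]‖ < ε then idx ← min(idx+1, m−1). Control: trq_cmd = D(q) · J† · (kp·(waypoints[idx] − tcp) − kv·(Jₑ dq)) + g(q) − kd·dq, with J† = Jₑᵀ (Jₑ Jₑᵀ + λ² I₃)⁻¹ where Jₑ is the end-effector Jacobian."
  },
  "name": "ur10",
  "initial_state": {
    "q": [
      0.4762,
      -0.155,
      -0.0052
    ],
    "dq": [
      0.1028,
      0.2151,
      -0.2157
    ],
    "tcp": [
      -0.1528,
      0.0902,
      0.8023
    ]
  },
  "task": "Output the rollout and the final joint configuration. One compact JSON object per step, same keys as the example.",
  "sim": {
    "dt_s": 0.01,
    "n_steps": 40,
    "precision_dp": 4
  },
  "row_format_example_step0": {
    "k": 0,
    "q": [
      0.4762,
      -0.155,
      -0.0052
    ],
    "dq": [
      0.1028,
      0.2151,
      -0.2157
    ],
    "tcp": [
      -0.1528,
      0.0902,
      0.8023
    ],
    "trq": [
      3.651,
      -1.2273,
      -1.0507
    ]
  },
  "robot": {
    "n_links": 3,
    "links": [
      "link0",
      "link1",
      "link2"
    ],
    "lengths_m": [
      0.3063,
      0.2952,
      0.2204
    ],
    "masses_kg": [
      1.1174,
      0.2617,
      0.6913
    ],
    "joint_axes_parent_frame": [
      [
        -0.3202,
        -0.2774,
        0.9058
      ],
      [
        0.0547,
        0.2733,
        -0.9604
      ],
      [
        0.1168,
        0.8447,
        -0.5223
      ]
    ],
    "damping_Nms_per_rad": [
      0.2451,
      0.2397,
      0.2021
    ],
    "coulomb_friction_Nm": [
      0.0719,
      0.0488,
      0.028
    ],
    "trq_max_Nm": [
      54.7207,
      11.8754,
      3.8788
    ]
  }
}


{"k":1,"q":[0.4779,-0.162,-0.001],"dq":[0.3443,0.133,-0.2009],"tcp":[-0.1536,0.0904,0.8021],"trq":[3.1343,-1.0738,-0.9466]}
{"k":2,"q":[0.4819,-0.1684,0.0023],"dq":[0.5404,0.1513,-0.2664],"tcp":[-0.1551,0.0908,0.8018],"trq":[2.7039,-0.994,-0.8052]}
{"k":3,"q":[0.4876,-0.1761,0.006],"dq":[0.6906,0.0807,-0.2627],"tcp":[-0.1572,0.0913,0.8013],"trq":[2.3587,-0.8726,-0.7205]}
{"k":4,"q":[0.4947,-0.1832,0.0089],"dq":[0.8165,0.0967,-0.312],"tcp":[-0.1598,0.0919,0.8007],"trq":[2.0662,-0.8143,-0.6138]}
{"k":5,"q":[0.5028,-0.1912,0.0121],"dq":[0.913,0.0458,-0.3028],"tcp":[-0.1628,0.0926,0.8],"trq":[1.8301,-0.7247,-0.5541]}
{"k":6,"q":[0.5119,-0.1987,0.0147],"dq":[0.9947,0.0613,-0.332],"tcp":[-0.1661,0.0934,0.7993],"trq":[1.628,-0.683,-0.4785]}
{"k":7,"q":[0.5216,-0.2068,0.0176],"dq":[1.0567,0.0299,-0.3193],"tcp":[-0.1696,0.0942,0.7984],"trq":[1.4638,-0.6194,-0.4364]}
{"k":8,"q":[0.532,-0.2144,0.0201],"dq":[1.1083,0.0367,-0.3274],"tcp":[-0.1734,0.0949,0.7975],"trq":[1.3227,-0.5843,-0.387]}
{"k":9,"q":[0.5428,-0.2223,0.0227],"dq":[1.1476,0.0284,-0.3195],"tcp":[-0.1773,0.0957,0.7965],"trq":[1.2059,-0.5445,-0.3527]}
{"k":10,"q":[0.5539,-0.2299,0.0253],"dq":[1.1783,0.0279,-0.3129],"tcp":[-0.1812,0.0965,0.7955],"trq":[1.1065,-0.5132,-0.3217]}
{"k":11,"q":[0.5653,-0.2375,0.0279],"dq":[1.2015,0.0294,-0.3045],"tcp":[-0.1853,0.0972,0.7945],"trq":[1.0221,-0.4863,-0.2954]}
{"k":12,"q":[0.577,-0.2451,0.0306],"dq":[1.2184,0.0339,-0.2956],"tcp":[-0.1894,0.0979,0.7934],"trq":[0.9501,-0.4638,-0.2722]}
{"k":13,"q":[0.5887,-0.2526,0.0334],"dq":[1.2299,0.0397,-0.2858],"tcp":[-0.1935,0.0986,0.7923],"trq":[0.8886,-0.4443,-0.2521]}
{"k":14,"q":[0.6006,-0.2601,0.0363],"dq":[1.2369,0.0452,-0.2744],"tcp":[-0.1977,0.0993,0.7912],"trq":[0.8356,-0.4266,-0.2353]}
{"k":15,"q":[0.6125,-0.2674,0.0393],"dq":[1.2403,0.0511,-0.2619],"tcp":[-0.2018,0.0999,0.79],"trq":[0.7897,-0.4107,-0.221]}
{"k":16,"q":[0.6244,-0.2747,0.0424],"dq":[1.2405,0.0571,-0.2487],"tcp":[-0.2059,0.1005,0.7889],"trq":[0.7495,-0.3963,-0.2088]}
{"k":17,"q":[0.6363,-0.2819,0.0456],"dq":[1.2382,0.0632,-0.2351],"tcp":[-0.21,0.1011,0.7877],"trq":[0.714,-0.3832,-0.1983]}
{"k":18,"q":[0.6482,-0.2889,0.0488],"dq":[1.2338,0.0694,-0.221],"tcp":[-0.214,0.1016,0.7865],"trq":[0.6824,-0.3712,-0.1893]}
{"k":19,"q":[0.6601,-0.2958,0.0522],"dq":[1.2276,0.0756,-0.2068],"tcp":[-0.218,0.1021,0.7853],"trq":[0.6541,-0.3602,-0.1816]}
{"k":20,"q":[0.6718,-0.3026,0.0557],"dq":[1.2198,0.0817,-0.1925],"tcp":[-0.2219,0.1025,0.7841],"trq":[0.6285,-0.3499,-0.175]}
{"k":21,"q":[0.6835,-0.3093,0.0593],"dq":[1.2109,0.0878,-0.1781],"tcp":[-0.2258,0.103,0.7829],"trq":[0.6051,-0.3403,-0.1693]}
{"k":22,"q":[0.6951,-0.3158,0.0629],"dq":[1.2009,0.0937,-0.1638],"tcp":[-0.2296,0.1034,0.7817],"trq":[0.5835,-0.3313,-0.1644]}
{"k":23,"q":[0.7066,-0.3222,0.0667],"dq":[1.19,0.0995,-0.1496],"tcp":[-0.2334,0.1038,0.7806],"trq":[0.5635,-0.3229,-0.1602]}
{"k":24,"q":[0.7179,-0.3284,0.0705],"dq":[1.1783,0.105,-0.1355],"tcp":[-0.2371,0.1041,0.7794],"trq":[0.5448,-0.3148,-0.1568]}
{"k":25,"q":[0.7292,-0.3346,0.0744],"dq":[1.1661,0.1104,-0.1215],"tcp":[-0.2408,0.1044,0.7782],"trq":[0.5272,-0.3072,-0.1538]}
{"k":26,"q":[0.7403,-0.3405,0.0784],"dq":[1.1534,0.1154,-0.1077],"tcp":[-0.2443,0.1047,0.777],"trq":[0.5106,-0.2999,-0.1515]}
{"k":27,"q":[0.7513,-0.3464,0.0824],"dq":[1.1403,0.1202,-0.0942],"tcp":[-0.2479,0.105,0.7758],"trq":[0.4947,-0.2929,-0.1496]}
{"k":28,"q":[0.7622,-0.352,0.0865],"dq":[1.1268,0.1248,-0.0808],"tcp":[-0.2513,0.1053,0.7746],"trq":[0.4796,-0.2861,-0.1481]}
{"k":29,"q":[0.7729,-0.3576,0.0907],"dq":[1.113,0.129,-0.0676],"tcp":[-0.2547,0.1055,0.7734],"trq":[0.465,-0.2796,-0.1471]}
{"k":30,"q":[0.7835,-0.363,0.0949],"dq":[1.0991,0.133,-0.0546],"tcp":[-0.2581,0.1058,0.7722],"trq":[0.451,-0.2733,-0.1464]}
{"k":31,"q":[0.794,-0.3683,0.0992],"dq":[1.085,0.1366,-0.0418],"tcp":[-0.2613,0.106,0.7711],"trq":[0.4374,-0.2671,-0.1462]}
{"k":32,"q":[0.8043,-0.3734,0.1035],"dq":[1.0707,0.1394,-0.029],"tcp":[-0.2646,0.1062,0.7699],"trq":[0.4242,-0.2609,-0.1464]}
{"k":33,"q":[0.8145,-0.3783,0.1079],"dq":[1.0562,0.1408,-0.0157],"tcp":[-0.2677,0.1064,0.7687],"trq":[0.4114,-0.254,-0.1473]}
{"k":34,"q":[0.8245,-0.383,0.1122],"dq":[1.0415,0.1378,-0.0],"tcp":[-0.2708,0.1065,0.7676],"trq":[0.3989,-0.2447,-0.15]}
{"k":35,"q":[0.8344,-0.3874,0.1164],"dq":[1.0261,0.126,0.0206],"tcp":[-0.2738,0.1067,0.7664],"trq":[0.3867,-0.23,-0.1559]}
{"k":36,"q":[0.8442,-0.3912,0.1202],"dq":[1.0113,0.1202,0.0354],"tcp":[-0.2768,0.1068,0.7653],"trq":[0.3739,-0.219,-0.1581]}
{"k":37,"q":[0.8539,-0.3947,0.124],"dq":[0.9976,0.1268,0.0412],"tcp":[-0.2797,0.107,0.7642],"trq":[0.3607,-0.216,-0.1551]}
{"k":38,"q":[0.8635,-0.3982,0.1279],"dq":[0.9832,0.1241,0.0541],"tcp":[-0.2826,0.1071,0.7631],"trq":[0.3484,-0.2076,-0.1571]}
{"k":39,"q":[0.8729,-0.4015,0.1317],"dq":[0.9698,0.1323,0.059],"tcp":[-0.2854,0.1072,0.762],"trq":[0.3359,-0.2063,-0.1545]}
{"k":40,"q":[0.8821,-0.4048,0.1356],"dq":[0.9553,0.1282,0.0728],"tcp":[-0.2882,0.1073,0.7609]}
{"summary": "final q (rad): 0.8821 -0.4048 0.1356"}
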